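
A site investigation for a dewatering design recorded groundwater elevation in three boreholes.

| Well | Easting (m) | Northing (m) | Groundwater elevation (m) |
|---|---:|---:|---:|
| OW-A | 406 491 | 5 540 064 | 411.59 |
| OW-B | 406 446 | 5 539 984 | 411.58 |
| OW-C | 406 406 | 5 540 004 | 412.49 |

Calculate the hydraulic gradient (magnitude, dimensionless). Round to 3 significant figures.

0.0204

Taking OW-A as reference: OW-B−OW-A = (-45, -80, -0.01); OW-C−OW-A = (-85, -60, +0.90).
Determinant of the coordinate differences = (-45)·(-60) − (-85)·(-80) = -4100.
∂h/∂x = [(-0.01)·(-60) − (+0.90)·(-80)] / -4100 = -0.01771
∂h/∂y = [(-45)·(+0.90) − (-85)·(-0.01)] / -4100 = +0.01009
|∇h| = √(-0.01771² + 0.01009²) = 0.02038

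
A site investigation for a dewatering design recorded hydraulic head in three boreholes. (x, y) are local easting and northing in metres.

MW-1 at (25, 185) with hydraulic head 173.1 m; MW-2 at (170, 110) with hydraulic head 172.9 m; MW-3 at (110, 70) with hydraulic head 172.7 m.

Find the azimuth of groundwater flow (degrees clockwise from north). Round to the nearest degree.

190°

With h = a·x + b·y + c and MW-1 as origin, the differences give:
  145·a + (-75)·b = -0.2
  85·a + (-115)·b = -0.4
Eliminate b (×(-115) and ×(-75), subtract): -10300·a = -7.00 → a = ∂h/∂x = +0.0006796
Back-substitute: b = ∂h/∂y = +0.003981.
Flow direction (−∇h) has components (-0.0006796 E, -0.003981 N).
Azimuth = atan2(E, N) = atan2(-0.0006796, -0.003981) = 189.7° ≈ 190°.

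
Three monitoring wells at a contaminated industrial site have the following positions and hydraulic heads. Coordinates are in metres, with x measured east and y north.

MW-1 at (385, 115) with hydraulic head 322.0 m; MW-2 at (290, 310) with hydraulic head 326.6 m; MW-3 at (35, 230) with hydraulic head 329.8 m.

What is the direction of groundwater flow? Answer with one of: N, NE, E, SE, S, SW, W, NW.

SE

Taking MW-1 as reference: MW-2−MW-1 = (-95, 195, +4.6); MW-3−MW-1 = (-350, 115, +7.8).
Determinant of the coordinate differences = (-95)·115 − (-350)·195 = 57325.
∂h/∂x = [(+4.6)·115 − (+7.8)·195] / 57325 = -0.01730
∂h/∂y = [(-95)·(+7.8) − (-350)·(+4.6)] / 57325 = +0.01516
Flow = −∇h = (+0.01730 east, -0.01516 north), which points southeast.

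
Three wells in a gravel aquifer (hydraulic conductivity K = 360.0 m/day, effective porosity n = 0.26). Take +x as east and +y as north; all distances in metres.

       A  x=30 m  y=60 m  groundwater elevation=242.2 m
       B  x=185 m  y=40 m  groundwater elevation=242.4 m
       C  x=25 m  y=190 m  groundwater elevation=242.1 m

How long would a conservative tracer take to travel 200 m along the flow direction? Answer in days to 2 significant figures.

Three-point gradient (reference A): Δ to B = (155, -20, +0.2), Δ to C = (-5, 130, -0.1).
∂h/∂x = +0.001197, ∂h/∂y = -0.0007232 (det = 20050).
|∇h| = √(0.001197² + -0.0007232²) = 0.001399
Seepage velocity v = K·i/n = 360.0 × 0.001399 / 0.26 = 1.937 m/day.
t = 200 / 1.937 = 103.3 days.

100 days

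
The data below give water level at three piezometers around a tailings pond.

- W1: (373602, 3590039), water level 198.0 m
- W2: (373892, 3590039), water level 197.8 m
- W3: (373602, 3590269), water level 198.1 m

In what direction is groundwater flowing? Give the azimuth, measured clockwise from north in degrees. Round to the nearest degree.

122°

∂h/∂x = (197.8 − 198.0) / (373892 − 373602) = -0.0006897
∂h/∂y = (198.1 − 198.0) / (3590269 − 3590039) = +0.0004348
Flow direction (−∇h) has components (+0.0006897 E, -0.0004348 N).
Azimuth = atan2(E, N) = atan2(+0.0006897, -0.0004348) = 122.2° ≈ 122°.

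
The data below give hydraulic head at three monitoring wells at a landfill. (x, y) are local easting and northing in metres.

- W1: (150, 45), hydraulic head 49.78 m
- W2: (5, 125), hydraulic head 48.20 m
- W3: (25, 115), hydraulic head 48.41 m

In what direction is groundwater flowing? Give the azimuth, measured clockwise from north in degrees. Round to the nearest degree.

Taking W1 as reference: W2−W1 = (-145, 80, -1.58); W3−W1 = (-125, 70, -1.37).
Solve a·Δx + b·Δy = Δh: det = (-145)·70 − (-125)·80 = -150.
∂h/∂x = [(-1.58)·70 − (-1.37)·80] / -150 = +0.006667
∂h/∂y = [(-145)·(-1.37) − (-125)·(-1.58)] / -150 = -0.007667
Flow direction (−∇h) has components (-0.006667 E, +0.007667 N).
Azimuth = atan2(E, N) = atan2(-0.006667, +0.007667) = 319.0° ≈ 319°.

319°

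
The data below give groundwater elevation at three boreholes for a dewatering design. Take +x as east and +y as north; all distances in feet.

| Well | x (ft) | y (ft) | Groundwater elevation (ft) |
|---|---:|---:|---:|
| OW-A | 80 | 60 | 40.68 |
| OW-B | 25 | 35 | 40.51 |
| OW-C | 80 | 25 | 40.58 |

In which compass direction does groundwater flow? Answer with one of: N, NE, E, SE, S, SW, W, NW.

Differences from OW-A: to OW-B (Δx, Δy, Δh) = (-55, -25, -0.17); to OW-C = (0, -35, -0.10).
Determinant of the coordinate differences = (-55)·(-35) − 0·(-25) = 1925.
∂h/∂x = [(-0.17)·(-35) − (-0.10)·(-25)] / 1925 = +0.001792
∂h/∂y = [(-55)·(-0.10) − 0·(-0.17)] / 1925 = +0.002857
Flow = −∇h = (-0.001792 east, -0.002857 north), which points southwest.

SW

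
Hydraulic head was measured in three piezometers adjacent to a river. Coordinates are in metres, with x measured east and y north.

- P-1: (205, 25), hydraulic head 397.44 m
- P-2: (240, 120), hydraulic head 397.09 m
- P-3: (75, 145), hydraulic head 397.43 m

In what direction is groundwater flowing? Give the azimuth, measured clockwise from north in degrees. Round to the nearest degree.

With h = a·x + b·y + c and P-1 as origin, the differences give:
  35·a + 95·b = -0.35
  (-130)·a + 120·b = -0.01
Eliminate b (×120 and ×95, subtract): 16550·a = -41.050 → a = ∂h/∂x = -0.002480
Back-substitute: b = ∂h/∂y = -0.002770.
Flow direction (−∇h) has components (+0.002480 E, +0.002770 N).
Azimuth = atan2(E, N) = atan2(+0.002480, +0.002770) = 41.8° ≈ 042°.

042°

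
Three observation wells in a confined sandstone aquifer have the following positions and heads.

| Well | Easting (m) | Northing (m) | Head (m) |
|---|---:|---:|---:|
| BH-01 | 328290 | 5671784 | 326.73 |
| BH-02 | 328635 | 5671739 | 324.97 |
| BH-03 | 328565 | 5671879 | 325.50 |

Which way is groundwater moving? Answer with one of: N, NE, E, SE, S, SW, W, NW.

Differences from BH-01: to BH-02 (Δx, Δy, Δh) = (345, -45, -1.76); to BH-03 = (275, 95, -1.23).
Solve a·Δx + b·Δy = Δh: det = 345·95 − 275·(-45) = 45150.
∂h/∂x = [(-1.76)·95 − (-1.23)·(-45)] / 45150 = -0.004929
∂h/∂y = [345·(-1.23) − 275·(-1.76)] / 45150 = +0.001321
Flow = −∇h = (+0.004929 east, -0.001321 north), which points east.

E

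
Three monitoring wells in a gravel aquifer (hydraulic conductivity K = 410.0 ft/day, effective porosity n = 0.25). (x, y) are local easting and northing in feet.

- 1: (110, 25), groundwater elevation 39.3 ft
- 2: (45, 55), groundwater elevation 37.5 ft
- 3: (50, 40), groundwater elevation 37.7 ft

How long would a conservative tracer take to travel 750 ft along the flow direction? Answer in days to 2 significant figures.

18 days

With h = a·x + b·y + c and 1 as origin, the differences give:
  (-65)·a + 30·b = -1.8
  (-60)·a + 15·b = -1.6
Eliminate b (×15 and ×30, subtract): 825·a = 21.00 → a = ∂h/∂x = +0.02545
Back-substitute: b = ∂h/∂y = -0.004848.
|∇h| = √(0.02545² + -0.004848²) = 0.02591
Seepage velocity v = K·i/n = 410.0 × 0.02591 / 0.25 = 42.49 ft/day.
t = 750 / 42.49 = 17.65 days.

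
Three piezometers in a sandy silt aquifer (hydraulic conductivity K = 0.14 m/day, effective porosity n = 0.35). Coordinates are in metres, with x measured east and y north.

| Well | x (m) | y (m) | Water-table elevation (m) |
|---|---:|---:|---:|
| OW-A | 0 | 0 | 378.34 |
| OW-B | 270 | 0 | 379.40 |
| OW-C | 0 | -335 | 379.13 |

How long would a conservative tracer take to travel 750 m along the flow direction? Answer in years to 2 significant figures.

∂h/∂x = (379.40 − 378.34) / (270 − 0) = +0.003926
∂h/∂y = (379.13 − 378.34) / (-335 − 0) = -0.002358
|∇h| = √(0.003926² + -0.002358²) = 0.00458
Seepage velocity v = K·i/n = 0.14 × 0.00458 / 0.35 = 0.001832 m/day.
t = 750 / 0.001832 = 4.094e+05 days = 1.12e+03 years.

1100 years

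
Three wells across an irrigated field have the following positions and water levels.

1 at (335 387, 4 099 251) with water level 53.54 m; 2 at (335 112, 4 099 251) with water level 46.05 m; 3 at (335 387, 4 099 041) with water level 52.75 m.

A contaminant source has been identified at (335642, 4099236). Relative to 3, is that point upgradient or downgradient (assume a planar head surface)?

∂h/∂x = (46.05 − 53.54) / (335112 − 335387) = +0.02724
∂h/∂y = (52.75 − 53.54) / (4099041 − 4099251) = +0.003762
Head at (335642, 4099236) = 53.54 + (+0.02724)·(255) + (+0.003762)·(-15) = 60.43 m.
That is higher than the 52.75 m at 3, so the point is upgradient.

upgradient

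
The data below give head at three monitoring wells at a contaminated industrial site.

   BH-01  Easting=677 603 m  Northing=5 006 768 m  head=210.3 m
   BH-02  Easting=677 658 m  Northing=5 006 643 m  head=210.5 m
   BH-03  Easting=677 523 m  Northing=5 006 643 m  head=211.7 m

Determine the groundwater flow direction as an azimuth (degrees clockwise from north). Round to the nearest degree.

058°

Differences from BH-01: to BH-02 (Δx, Δy, Δh) = (55, -125, +0.2); to BH-03 = (-80, -125, +1.4).
Determinant of the coordinate differences = 55·(-125) − (-80)·(-125) = -16875.
∂h/∂x = [(+0.2)·(-125) − (+1.4)·(-125)] / -16875 = -0.008889
∂h/∂y = [55·(+1.4) − (-80)·(+0.2)] / -16875 = -0.005511
Flow direction (−∇h) has components (+0.008889 E, +0.005511 N).
Azimuth = atan2(E, N) = atan2(+0.008889, +0.005511) = 58.2° ≈ 058°.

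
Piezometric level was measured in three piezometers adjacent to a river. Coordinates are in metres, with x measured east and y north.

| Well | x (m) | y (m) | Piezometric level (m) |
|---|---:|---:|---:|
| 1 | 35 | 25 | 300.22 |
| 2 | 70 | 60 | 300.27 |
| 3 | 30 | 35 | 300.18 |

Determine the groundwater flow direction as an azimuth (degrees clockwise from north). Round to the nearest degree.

Taking 1 as reference: 2−1 = (35, 35, +0.05); 3−1 = (-5, 10, -0.04).
Solve a·Δx + b·Δy = Δh: det = 35·10 − (-5)·35 = 525.
∂h/∂x = [(+0.05)·10 − (-0.04)·35] / 525 = +0.003619
∂h/∂y = [35·(-0.04) − (-5)·(+0.05)] / 525 = -0.002190
Flow direction (−∇h) has components (-0.003619 E, +0.002190 N).
Azimuth = atan2(E, N) = atan2(-0.003619, +0.002190) = 301.2° ≈ 301°.

301°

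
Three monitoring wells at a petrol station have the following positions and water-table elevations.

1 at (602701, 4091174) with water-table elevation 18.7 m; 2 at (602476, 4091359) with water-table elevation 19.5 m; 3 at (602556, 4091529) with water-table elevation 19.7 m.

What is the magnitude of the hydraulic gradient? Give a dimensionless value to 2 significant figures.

0.0028

Taking 1 as reference: 2−1 = (-225, 185, +0.8); 3−1 = (-145, 355, +1.0).
Determinant of the coordinate differences = (-225)·355 − (-145)·185 = -53050.
∂h/∂x = [(+0.8)·355 − (+1.0)·185] / -53050 = -0.001866
∂h/∂y = [(-225)·(+1.0) − (-145)·(+0.8)] / -53050 = +0.002055
|∇h| = √(-0.001866² + 0.002055²) = 0.002776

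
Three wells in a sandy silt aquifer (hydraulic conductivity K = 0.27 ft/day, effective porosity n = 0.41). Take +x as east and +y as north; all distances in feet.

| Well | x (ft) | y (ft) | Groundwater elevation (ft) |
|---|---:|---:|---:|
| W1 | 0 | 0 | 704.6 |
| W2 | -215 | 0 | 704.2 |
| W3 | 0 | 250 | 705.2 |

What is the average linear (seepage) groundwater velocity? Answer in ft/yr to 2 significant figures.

∂h/∂x = (704.2 − 704.6) / (-215 − 0) = +0.001860
∂h/∂y = (705.2 − 704.6) / (250 − 0) = +0.002400
|∇h| = √(0.001860² + 0.002400²) = 0.003036
Seepage velocity v = K·i/n = 0.27 × 0.003036 / 0.41 = 0.001999 ft/day = 0.7301 ft/yr.

0.73 ft/yr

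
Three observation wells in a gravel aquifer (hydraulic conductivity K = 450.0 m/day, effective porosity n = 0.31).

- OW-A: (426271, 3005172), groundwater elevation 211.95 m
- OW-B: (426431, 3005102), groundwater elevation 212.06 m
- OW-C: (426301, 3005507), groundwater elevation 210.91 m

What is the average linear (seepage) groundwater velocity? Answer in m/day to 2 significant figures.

4.5 m/day

Differences from OW-A: to OW-B (Δx, Δy, Δh) = (160, -70, +0.11); to OW-C = (30, 335, -1.04).
Solve a·Δx + b·Δy = Δh: det = 160·335 − 30·(-70) = 55700.
∂h/∂x = [(+0.11)·335 − (-1.04)·(-70)] / 55700 = -0.0006454
∂h/∂y = [160·(-1.04) − 30·(+0.11)] / 55700 = -0.003047
|∇h| = √(-0.0006454² + -0.003047²) = 0.003115
Seepage velocity v = K·i/n = 450.0 × 0.003115 / 0.31 = 4.522 m/day.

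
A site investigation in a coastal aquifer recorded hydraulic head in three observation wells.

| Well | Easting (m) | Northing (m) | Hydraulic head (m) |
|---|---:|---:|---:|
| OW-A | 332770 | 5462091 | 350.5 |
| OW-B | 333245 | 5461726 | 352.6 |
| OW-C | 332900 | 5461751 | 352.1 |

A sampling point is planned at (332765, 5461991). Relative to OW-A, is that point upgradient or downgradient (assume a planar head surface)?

Differences from OW-A: to OW-B (Δx, Δy, Δh) = (475, -365, +2.1); to OW-C = (130, -340, +1.6).
Solve a·Δx + b·Δy = Δh: det = 475·(-340) − 130·(-365) = -114050.
∂h/∂x = [(+2.1)·(-340) − (+1.6)·(-365)] / -114050 = +0.001140
∂h/∂y = [475·(+1.6) − 130·(+2.1)] / -114050 = -0.004270
Head at (332765, 5461991) = 350.5 + (+0.001140)·(-5) + (-0.004270)·(-100) = 350.92 m.
That is higher than the 350.5 m at OW-A, so the point is upgradient.

upgradient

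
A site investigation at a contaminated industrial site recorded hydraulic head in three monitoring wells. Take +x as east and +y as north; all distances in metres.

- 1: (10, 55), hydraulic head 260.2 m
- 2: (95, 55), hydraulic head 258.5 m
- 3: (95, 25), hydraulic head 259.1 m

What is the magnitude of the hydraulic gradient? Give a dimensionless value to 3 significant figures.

Taking 1 as reference: 2−1 = (85, 0, -1.7); 3−1 = (85, -30, -1.1).
Determinant of the coordinate differences = 85·(-30) − 85·0 = -2550.
∂h/∂x = [(-1.7)·(-30) − (-1.1)·0] / -2550 = -0.02000
∂h/∂y = [85·(-1.1) − 85·(-1.7)] / -2550 = -0.02000
|∇h| = √(-0.02000² + -0.02000²) = 0.02828

0.0283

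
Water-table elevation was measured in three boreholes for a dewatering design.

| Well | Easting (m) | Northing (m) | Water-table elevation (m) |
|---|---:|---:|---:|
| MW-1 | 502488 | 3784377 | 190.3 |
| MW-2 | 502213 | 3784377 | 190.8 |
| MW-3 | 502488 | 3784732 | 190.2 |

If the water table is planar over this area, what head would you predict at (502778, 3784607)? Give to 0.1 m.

189.7 m

∂h/∂x = (190.8 − 190.3) / (502213 − 502488) = -0.001818
∂h/∂y = (190.2 − 190.3) / (3784732 − 3784377) = -0.0002817
h(502778, 3784607) = 190.3 + (-0.001818)·(290) + (-0.0002817)·(230) = 190.3 -0.527 -0.065 = 189.708 m.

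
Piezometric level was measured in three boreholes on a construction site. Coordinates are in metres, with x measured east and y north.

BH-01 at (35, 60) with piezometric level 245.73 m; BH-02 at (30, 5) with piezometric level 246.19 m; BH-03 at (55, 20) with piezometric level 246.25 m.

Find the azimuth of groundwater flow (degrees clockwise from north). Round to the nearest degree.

319°

Differences from BH-01: to BH-02 (Δx, Δy, Δh) = (-5, -55, +0.46); to BH-03 = (20, -40, +0.52).
Solve a·Δx + b·Δy = Δh: det = (-5)·(-40) − 20·(-55) = 1300.
∂h/∂x = [(+0.46)·(-40) − (+0.52)·(-55)] / 1300 = +0.007846
∂h/∂y = [(-5)·(+0.52) − 20·(+0.46)] / 1300 = -0.009077
Flow direction (−∇h) has components (-0.007846 E, +0.009077 N).
Azimuth = atan2(E, N) = atan2(-0.007846, +0.009077) = 319.2° ≈ 319°.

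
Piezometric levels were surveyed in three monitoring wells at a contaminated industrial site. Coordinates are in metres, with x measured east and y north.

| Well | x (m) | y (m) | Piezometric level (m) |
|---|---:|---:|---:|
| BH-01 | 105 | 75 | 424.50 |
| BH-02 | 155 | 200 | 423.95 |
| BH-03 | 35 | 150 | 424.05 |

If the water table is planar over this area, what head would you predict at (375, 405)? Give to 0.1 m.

Three-point gradient (reference BH-01): Δ to BH-02 = (50, 125, -0.55), Δ to BH-03 = (-70, 75, -0.45).
∂h/∂x = +0.001200, ∂h/∂y = -0.004880 (det = 12500).
h(375, 405) = 424.50 + (+0.001200)·(270) + (-0.004880)·(330) = 424.50 +0.324 -1.610 = 423.214 m.

423.2 m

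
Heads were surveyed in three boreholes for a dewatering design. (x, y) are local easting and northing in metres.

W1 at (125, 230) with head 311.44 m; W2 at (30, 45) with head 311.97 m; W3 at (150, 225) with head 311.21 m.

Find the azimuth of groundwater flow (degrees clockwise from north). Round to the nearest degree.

101°

Differences from W1: to W2 (Δx, Δy, Δh) = (-95, -185, +0.53); to W3 = (25, -5, -0.23).
Determinant of the coordinate differences = (-95)·(-5) − 25·(-185) = 5100.
∂h/∂x = [(+0.53)·(-5) − (-0.23)·(-185)] / 5100 = -0.008863
∂h/∂y = [(-95)·(-0.23) − 25·(+0.53)] / 5100 = +0.001686
Flow direction (−∇h) has components (+0.008863 E, -0.001686 N).
Azimuth = atan2(E, N) = atan2(+0.008863, -0.001686) = 100.8° ≈ 101°.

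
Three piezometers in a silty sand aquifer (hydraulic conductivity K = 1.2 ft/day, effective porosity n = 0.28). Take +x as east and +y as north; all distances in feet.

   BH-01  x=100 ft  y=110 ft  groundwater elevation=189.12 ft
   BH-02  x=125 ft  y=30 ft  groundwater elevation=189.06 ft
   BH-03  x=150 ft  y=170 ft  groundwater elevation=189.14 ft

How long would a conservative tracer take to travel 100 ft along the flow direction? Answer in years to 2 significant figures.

With h = a·x + b·y + c and BH-01 as origin, the differences give:
  25·a + (-80)·b = -0.06
  50·a + 60·b = +0.02
Eliminate b (×60 and ×(-80), subtract): 5500·a = -2.000 → a = ∂h/∂x = -0.0003636
Back-substitute: b = ∂h/∂y = +0.0006364.
|∇h| = √(-0.0003636² + 0.0006364²) = 0.0007329
Seepage velocity v = K·i/n = 1.2 × 0.0007329 / 0.28 = 0.003141 ft/day.
t = 100 / 0.003141 = 3.184e+04 days = 87.2 years.

87 years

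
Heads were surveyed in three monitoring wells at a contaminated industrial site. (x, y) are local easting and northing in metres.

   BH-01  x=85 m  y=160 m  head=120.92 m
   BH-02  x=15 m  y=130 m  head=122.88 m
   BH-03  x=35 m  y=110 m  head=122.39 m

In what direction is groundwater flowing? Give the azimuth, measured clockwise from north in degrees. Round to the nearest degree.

Taking BH-01 as reference: BH-02−BH-01 = (-70, -30, +1.96); BH-03−BH-01 = (-50, -50, +1.47).
Solve a·Δx + b·Δy = Δh: det = (-70)·(-50) − (-50)·(-30) = 2000.
∂h/∂x = [(+1.96)·(-50) − (+1.47)·(-30)] / 2000 = -0.02695
∂h/∂y = [(-70)·(+1.47) − (-50)·(+1.96)] / 2000 = -0.002450
Flow direction (−∇h) has components (+0.02695 E, +0.002450 N).
Azimuth = atan2(E, N) = atan2(+0.02695, +0.002450) = 84.8° ≈ 085°.

085°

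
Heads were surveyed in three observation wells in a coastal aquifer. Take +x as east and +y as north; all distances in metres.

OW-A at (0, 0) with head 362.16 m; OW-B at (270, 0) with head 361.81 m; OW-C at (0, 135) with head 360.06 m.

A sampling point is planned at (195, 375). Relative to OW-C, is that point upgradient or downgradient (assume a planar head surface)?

∂h/∂x = (361.81 − 362.16) / (270 − 0) = -0.001296
∂h/∂y = (360.06 − 362.16) / (135 − 0) = -0.01556
Head at (195, 375) = 362.16 + (-0.001296)·(195) + (-0.01556)·(375) = 356.07 m.
That is lower than the 360.06 m at OW-C, so the point is downgradient.

downgradient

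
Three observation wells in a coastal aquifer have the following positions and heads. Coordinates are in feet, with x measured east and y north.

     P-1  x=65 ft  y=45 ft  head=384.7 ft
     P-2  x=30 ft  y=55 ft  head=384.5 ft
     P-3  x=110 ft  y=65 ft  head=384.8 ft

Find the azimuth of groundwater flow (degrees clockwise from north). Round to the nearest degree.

318°

Differences from P-1: to P-2 (Δx, Δy, Δh) = (-35, 10, -0.2); to P-3 = (45, 20, +0.1).
Solve a·Δx + b·Δy = Δh: det = (-35)·20 − 45·10 = -1150.
∂h/∂x = [(-0.2)·20 − (+0.1)·10] / -1150 = +0.004348
∂h/∂y = [(-35)·(+0.1) − 45·(-0.2)] / -1150 = -0.004783
Flow direction (−∇h) has components (-0.004348 E, +0.004783 N).
Azimuth = atan2(E, N) = atan2(-0.004348, +0.004783) = 317.7° ≈ 318°.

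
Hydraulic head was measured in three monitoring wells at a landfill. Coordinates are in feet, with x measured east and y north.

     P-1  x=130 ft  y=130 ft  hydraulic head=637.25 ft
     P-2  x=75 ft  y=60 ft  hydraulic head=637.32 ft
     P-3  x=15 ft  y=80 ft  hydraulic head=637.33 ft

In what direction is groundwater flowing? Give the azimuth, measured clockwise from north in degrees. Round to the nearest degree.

030°

With h = a·x + b·y + c and P-1 as origin, the differences give:
  (-55)·a + (-70)·b = +0.07
  (-115)·a + (-50)·b = +0.08
Eliminate b (×(-50) and ×(-70), subtract): -5300·a = 2.100 → a = ∂h/∂x = -0.0003962
Back-substitute: b = ∂h/∂y = -0.0006887.
Flow direction (−∇h) has components (+0.0003962 E, +0.0006887 N).
Azimuth = atan2(E, N) = atan2(+0.0003962, +0.0006887) = 29.9° ≈ 030°.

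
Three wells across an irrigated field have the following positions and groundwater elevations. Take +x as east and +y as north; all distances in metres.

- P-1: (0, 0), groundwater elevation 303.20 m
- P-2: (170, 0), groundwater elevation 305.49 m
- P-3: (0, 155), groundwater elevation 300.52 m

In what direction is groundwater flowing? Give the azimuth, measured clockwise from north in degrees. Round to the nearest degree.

∂h/∂x = (305.49 − 303.20) / (170 − 0) = +0.01347
∂h/∂y = (300.52 − 303.20) / (155 − 0) = -0.01729
Flow direction (−∇h) has components (-0.01347 E, +0.01729 N).
Azimuth = atan2(E, N) = atan2(-0.01347, +0.01729) = 322.1° ≈ 322°.

322°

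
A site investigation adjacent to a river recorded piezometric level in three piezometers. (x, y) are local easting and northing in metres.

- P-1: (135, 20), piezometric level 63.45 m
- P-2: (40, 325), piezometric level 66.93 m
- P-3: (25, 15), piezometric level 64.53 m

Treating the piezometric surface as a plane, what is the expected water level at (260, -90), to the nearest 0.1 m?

With h = a·x + b·y + c and P-1 as origin, the differences give:
  (-95)·a + 305·b = +3.48
  (-110)·a + (-5)·b = +1.08
Eliminate b (×(-5) and ×305, subtract): 34025·a = -346.800 → a = ∂h/∂x = -0.01019
Back-substitute: b = ∂h/∂y = +0.008235.
h(260, -90) = 63.45 + (-0.01019)·(125) + (+0.008235)·(-110) = 63.45 -1.274 -0.906 = 61.270 m.

61.3 m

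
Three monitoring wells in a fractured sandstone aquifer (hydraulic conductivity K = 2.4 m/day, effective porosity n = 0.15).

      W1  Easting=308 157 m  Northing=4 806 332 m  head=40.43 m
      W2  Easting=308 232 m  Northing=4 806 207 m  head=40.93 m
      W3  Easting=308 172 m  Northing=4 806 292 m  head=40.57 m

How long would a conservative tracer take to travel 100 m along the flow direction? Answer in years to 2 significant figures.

4.9 years

Taking W1 as reference: W2−W1 = (75, -125, +0.50); W3−W1 = (15, -40, +0.14).
Determinant of the coordinate differences = 75·(-40) − 15·(-125) = -1125.
∂h/∂x = [(+0.50)·(-40) − (+0.14)·(-125)] / -1125 = +0.002222
∂h/∂y = [75·(+0.14) − 15·(+0.50)] / -1125 = -0.002667
|∇h| = √(0.002222² + -0.002667²) = 0.003471
Seepage velocity v = K·i/n = 2.4 × 0.003471 / 0.15 = 0.05554 m/day.
t = 100 / 0.05554 = 1801 days = 4.93 years.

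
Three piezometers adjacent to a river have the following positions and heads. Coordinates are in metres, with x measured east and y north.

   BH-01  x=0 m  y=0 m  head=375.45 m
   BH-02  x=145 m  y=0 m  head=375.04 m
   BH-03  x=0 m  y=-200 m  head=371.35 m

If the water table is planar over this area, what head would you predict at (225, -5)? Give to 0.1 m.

374.7 m

∂h/∂x = (375.04 − 375.45) / (145 − 0) = -0.002828
∂h/∂y = (371.35 − 375.45) / (-200 − 0) = +0.02050
h(225, -5) = 375.45 + (-0.002828)·(225) + (+0.02050)·(-5) = 375.45 -0.636 -0.102 = 374.711 m.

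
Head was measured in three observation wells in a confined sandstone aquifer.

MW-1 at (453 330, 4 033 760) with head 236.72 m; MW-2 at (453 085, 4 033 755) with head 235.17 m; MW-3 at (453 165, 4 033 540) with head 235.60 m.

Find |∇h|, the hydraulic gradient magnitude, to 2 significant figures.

0.0063

With h = a·x + b·y + c and MW-1 as origin, the differences give:
  (-245)·a + (-5)·b = -1.55
  (-165)·a + (-220)·b = -1.12
Eliminate b (×(-220) and ×(-5), subtract): 53075·a = 335.400 → a = ∂h/∂x = +0.006319
Back-substitute: b = ∂h/∂y = +0.0003514.
|∇h| = √(0.006319² + 0.0003514²) = 0.006329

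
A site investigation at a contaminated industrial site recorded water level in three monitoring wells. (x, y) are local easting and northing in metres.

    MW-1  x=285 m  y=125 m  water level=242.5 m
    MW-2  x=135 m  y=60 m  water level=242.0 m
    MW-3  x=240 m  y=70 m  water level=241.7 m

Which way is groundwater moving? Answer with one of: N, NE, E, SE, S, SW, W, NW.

With h = a·x + b·y + c and MW-1 as origin, the differences give:
  (-150)·a + (-65)·b = -0.5
  (-45)·a + (-55)·b = -0.8
Eliminate b (×(-55) and ×(-65), subtract): 5325·a = -24.50 → a = ∂h/∂x = -0.004601
Back-substitute: b = ∂h/∂y = +0.01831.
Flow = −∇h = (+0.004601 east, -0.01831 north), which points south.

S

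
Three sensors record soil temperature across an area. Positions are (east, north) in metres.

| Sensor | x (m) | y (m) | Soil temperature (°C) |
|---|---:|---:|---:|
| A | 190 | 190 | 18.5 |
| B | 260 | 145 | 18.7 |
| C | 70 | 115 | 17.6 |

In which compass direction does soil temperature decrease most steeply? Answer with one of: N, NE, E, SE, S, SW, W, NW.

Differences from A: to B (Δx, Δy, Δh) = (70, -45, +0.2); to C = (-120, -75, -0.9).
Determinant of the coordinate differences = 70·(-75) − (-120)·(-45) = -10650.
∂T/∂x = [(+0.2)·(-75) − (-0.9)·(-45)] / -10650 = +0.005211
∂T/∂y = [70·(-0.9) − (-120)·(+0.2)] / -10650 = +0.003662
Steepest decrease is along −∇f = (-0.005211 E, -0.003662 N) → southwest.

SW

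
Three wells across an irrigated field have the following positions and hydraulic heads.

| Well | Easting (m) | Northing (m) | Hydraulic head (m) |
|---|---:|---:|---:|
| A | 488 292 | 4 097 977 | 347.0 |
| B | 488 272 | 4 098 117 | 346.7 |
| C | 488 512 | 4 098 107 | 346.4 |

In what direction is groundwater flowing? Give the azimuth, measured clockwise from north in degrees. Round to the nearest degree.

With h = a·x + b·y + c and A as origin, the differences give:
  (-20)·a + 140·b = -0.3
  220·a + 130·b = -0.6
Eliminate b (×130 and ×140, subtract): -33400·a = 45.00 → a = ∂h/∂x = -0.001347
Back-substitute: b = ∂h/∂y = -0.002335.
Flow direction (−∇h) has components (+0.001347 E, +0.002335 N).
Azimuth = atan2(E, N) = atan2(+0.001347, +0.002335) = 30.0° ≈ 030°.

030°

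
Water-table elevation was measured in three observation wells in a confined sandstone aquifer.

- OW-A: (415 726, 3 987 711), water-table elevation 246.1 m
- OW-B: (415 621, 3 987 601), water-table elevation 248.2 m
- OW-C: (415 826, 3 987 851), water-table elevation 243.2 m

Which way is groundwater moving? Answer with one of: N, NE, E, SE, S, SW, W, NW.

N

Taking OW-A as reference: OW-B−OW-A = (-105, -110, +2.1); OW-C−OW-A = (100, 140, -2.9).
Solve a·Δx + b·Δy = Δh: det = (-105)·140 − 100·(-110) = -3700.
∂h/∂x = [(+2.1)·140 − (-2.9)·(-110)] / -3700 = +0.006757
∂h/∂y = [(-105)·(-2.9) − 100·(+2.1)] / -3700 = -0.02554
Flow = −∇h = (-0.006757 east, +0.02554 north), which points north.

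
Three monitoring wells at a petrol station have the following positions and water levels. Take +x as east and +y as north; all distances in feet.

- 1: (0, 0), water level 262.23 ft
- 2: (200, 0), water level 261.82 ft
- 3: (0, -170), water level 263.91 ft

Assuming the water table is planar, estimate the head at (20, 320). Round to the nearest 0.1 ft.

259.0 ft

∂h/∂x = (261.82 − 262.23) / (200 − 0) = -0.002050
∂h/∂y = (263.91 − 262.23) / (-170 − 0) = -0.009882
h(20, 320) = 262.23 + (-0.002050)·(20) + (-0.009882)·(320) = 262.23 -0.041 -3.162 = 259.027 ft.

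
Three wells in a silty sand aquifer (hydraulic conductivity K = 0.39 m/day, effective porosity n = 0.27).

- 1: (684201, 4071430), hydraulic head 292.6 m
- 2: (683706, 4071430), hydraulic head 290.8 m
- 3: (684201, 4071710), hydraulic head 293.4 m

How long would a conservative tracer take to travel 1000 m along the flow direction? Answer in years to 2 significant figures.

∂h/∂x = (290.8 − 292.6) / (683706 − 684201) = +0.003636
∂h/∂y = (293.4 − 292.6) / (4071710 − 4071430) = +0.002857
|∇h| = √(0.003636² + 0.002857²) = 0.004624
Seepage velocity v = K·i/n = 0.39 × 0.004624 / 0.27 = 0.006679 m/day.
t = 1000 / 0.006679 = 1.497e+05 days = 410 years.

410 years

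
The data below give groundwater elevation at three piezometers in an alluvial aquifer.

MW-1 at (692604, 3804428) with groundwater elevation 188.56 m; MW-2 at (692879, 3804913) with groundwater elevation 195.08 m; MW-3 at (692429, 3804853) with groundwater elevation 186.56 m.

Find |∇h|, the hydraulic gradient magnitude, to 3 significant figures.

With h = a·x + b·y + c and MW-1 as origin, the differences give:
  275·a + 485·b = +6.52
  (-175)·a + 425·b = -2.00
Eliminate b (×425 and ×485, subtract): 201750·a = 3741.000 → a = ∂h/∂x = +0.01854
Back-substitute: b = ∂h/∂y = +0.002929.
|∇h| = √(0.01854² + 0.002929²) = 0.01877

0.0188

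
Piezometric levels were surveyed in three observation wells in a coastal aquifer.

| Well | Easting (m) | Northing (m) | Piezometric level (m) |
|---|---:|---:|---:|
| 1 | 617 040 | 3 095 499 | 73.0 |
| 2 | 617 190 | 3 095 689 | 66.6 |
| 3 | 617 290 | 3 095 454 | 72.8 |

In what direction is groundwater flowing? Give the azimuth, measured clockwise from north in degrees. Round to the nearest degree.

Taking 1 as reference: 2−1 = (150, 190, -6.4); 3−1 = (250, -45, -0.2).
Solve a·Δx + b·Δy = Δh: det = 150·(-45) − 250·190 = -54250.
∂h/∂x = [(-6.4)·(-45) − (-0.2)·190] / -54250 = -0.006009
∂h/∂y = [150·(-0.2) − 250·(-6.4)] / -54250 = -0.02894
Flow direction (−∇h) has components (+0.006009 E, +0.02894 N).
Azimuth = atan2(E, N) = atan2(+0.006009, +0.02894) = 11.7° ≈ 012°.

012°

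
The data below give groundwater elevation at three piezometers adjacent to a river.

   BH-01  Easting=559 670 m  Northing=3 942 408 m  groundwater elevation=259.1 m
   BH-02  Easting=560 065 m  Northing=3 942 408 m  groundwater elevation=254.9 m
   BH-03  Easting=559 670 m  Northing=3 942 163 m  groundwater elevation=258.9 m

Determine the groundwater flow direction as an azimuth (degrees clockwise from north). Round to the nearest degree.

∂h/∂x = (254.9 − 259.1) / (560065 − 559670) = -0.01063
∂h/∂y = (258.9 − 259.1) / (3942163 − 3942408) = +0.0008163
Flow direction (−∇h) has components (+0.01063 E, -0.0008163 N).
Azimuth = atan2(E, N) = atan2(+0.01063, -0.0008163) = 94.4° ≈ 094°.

094°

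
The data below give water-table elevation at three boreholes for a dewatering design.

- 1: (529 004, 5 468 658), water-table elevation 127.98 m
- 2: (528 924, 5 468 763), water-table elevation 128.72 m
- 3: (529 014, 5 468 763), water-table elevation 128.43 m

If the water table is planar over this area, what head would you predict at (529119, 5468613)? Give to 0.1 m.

127.4 m

With h = a·x + b·y + c and 1 as origin, the differences give:
  (-80)·a + 105·b = +0.74
  10·a + 105·b = +0.45
Eliminate b (×105 and ×105, subtract): -9450·a = 30.450 → a = ∂h/∂x = -0.003222
Back-substitute: b = ∂h/∂y = +0.004593.
h(529119, 5468613) = 127.98 + (-0.003222)·(115) + (+0.004593)·(-45) = 127.98 -0.371 -0.207 = 127.403 m.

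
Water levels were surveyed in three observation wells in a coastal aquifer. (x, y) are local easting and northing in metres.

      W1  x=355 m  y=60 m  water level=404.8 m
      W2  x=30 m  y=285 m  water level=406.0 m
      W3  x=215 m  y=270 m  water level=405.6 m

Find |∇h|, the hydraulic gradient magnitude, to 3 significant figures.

Differences from W1: to W2 (Δx, Δy, Δh) = (-325, 225, +1.2); to W3 = (-140, 210, +0.8).
Solve a·Δx + b·Δy = Δh: det = (-325)·210 − (-140)·225 = -36750.
∂h/∂x = [(+1.2)·210 − (+0.8)·225] / -36750 = -0.001959
∂h/∂y = [(-325)·(+0.8) − (-140)·(+1.2)] / -36750 = +0.002503
|∇h| = √(-0.001959² + 0.002503²) = 0.003178

0.00318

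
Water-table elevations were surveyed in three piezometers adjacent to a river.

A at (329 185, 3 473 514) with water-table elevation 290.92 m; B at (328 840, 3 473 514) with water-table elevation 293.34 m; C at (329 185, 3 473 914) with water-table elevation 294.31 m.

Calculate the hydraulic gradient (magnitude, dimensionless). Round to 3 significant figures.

0.0110

∂h/∂x = (293.34 − 290.92) / (328840 − 329185) = -0.007014
∂h/∂y = (294.31 − 290.92) / (3473914 − 3473514) = +0.008475
|∇h| = √(-0.007014² + 0.008475²) = 0.011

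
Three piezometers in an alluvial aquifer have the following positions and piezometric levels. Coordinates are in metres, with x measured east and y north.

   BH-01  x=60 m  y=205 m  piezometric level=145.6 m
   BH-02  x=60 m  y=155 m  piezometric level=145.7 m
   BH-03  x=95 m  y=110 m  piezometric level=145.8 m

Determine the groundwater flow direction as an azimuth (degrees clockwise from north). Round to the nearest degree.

352°

Taking BH-01 as reference: BH-02−BH-01 = (0, -50, +0.1); BH-03−BH-01 = (35, -95, +0.2).
Solve a·Δx + b·Δy = Δh: det = 0·(-95) − 35·(-50) = 1750.
∂h/∂x = [(+0.1)·(-95) − (+0.2)·(-50)] / 1750 = +0.0002857
∂h/∂y = [0·(+0.2) − 35·(+0.1)] / 1750 = -0.002000
Flow direction (−∇h) has components (-0.0002857 E, +0.002000 N).
Azimuth = atan2(E, N) = atan2(-0.0002857, +0.002000) = 351.9° ≈ 352°.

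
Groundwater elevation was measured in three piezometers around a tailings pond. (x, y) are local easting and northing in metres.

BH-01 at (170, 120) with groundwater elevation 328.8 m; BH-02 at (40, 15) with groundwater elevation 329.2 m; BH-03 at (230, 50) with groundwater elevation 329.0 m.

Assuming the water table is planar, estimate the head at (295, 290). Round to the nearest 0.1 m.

328.2 m

Taking BH-01 as reference: BH-02−BH-01 = (-130, -105, +0.4); BH-03−BH-01 = (60, -70, +0.2).
Solve a·Δx + b·Δy = Δh: det = (-130)·(-70) − 60·(-105) = 15400.
∂h/∂x = [(+0.4)·(-70) − (+0.2)·(-105)] / 15400 = -0.0004545
∂h/∂y = [(-130)·(+0.2) − 60·(+0.4)] / 15400 = -0.003247
h(295, 290) = 328.8 + (-0.0004545)·(125) + (-0.003247)·(170) = 328.8 -0.057 -0.552 = 328.191 m.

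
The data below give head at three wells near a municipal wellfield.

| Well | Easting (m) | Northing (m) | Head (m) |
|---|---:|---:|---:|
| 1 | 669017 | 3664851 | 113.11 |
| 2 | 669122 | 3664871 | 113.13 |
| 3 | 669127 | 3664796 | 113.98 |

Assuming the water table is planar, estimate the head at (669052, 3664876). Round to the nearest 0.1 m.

112.9 m

Taking 1 as reference: 2−1 = (105, 20, +0.02); 3−1 = (110, -55, +0.87).
Solve a·Δx + b·Δy = Δh: det = 105·(-55) − 110·20 = -7975.
∂h/∂x = [(+0.02)·(-55) − (+0.87)·20] / -7975 = +0.002320
∂h/∂y = [105·(+0.87) − 110·(+0.02)] / -7975 = -0.01118
h(669052, 3664876) = 113.11 + (+0.002320)·(35) + (-0.01118)·(25) = 113.11 +0.081 -0.279 = 112.912 m.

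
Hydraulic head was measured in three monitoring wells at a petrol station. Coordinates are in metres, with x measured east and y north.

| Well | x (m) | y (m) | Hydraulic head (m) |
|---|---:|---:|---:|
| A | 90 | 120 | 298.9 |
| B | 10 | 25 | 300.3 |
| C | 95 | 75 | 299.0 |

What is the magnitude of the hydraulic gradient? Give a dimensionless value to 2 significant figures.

Three-point gradient (reference A): Δ to B = (-80, -95, +1.4), Δ to C = (5, -45, +0.1).
∂h/∂x = -0.01313, ∂h/∂y = -0.003681 (det = 4075).
|∇h| = √(-0.01313² + -0.003681²) = 0.01364

0.014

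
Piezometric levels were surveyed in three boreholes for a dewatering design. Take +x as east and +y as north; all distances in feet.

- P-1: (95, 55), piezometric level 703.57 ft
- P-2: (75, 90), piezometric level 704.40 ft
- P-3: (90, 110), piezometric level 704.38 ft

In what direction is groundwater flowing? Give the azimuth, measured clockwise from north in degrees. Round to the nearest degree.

Differences from P-1: to P-2 (Δx, Δy, Δh) = (-20, 35, +0.83); to P-3 = (-5, 55, +0.81).
Determinant of the coordinate differences = (-20)·55 − (-5)·35 = -925.
∂h/∂x = [(+0.83)·55 − (+0.81)·35] / -925 = -0.01870
∂h/∂y = [(-20)·(+0.81) − (-5)·(+0.83)] / -925 = +0.01303
Flow direction (−∇h) has components (+0.01870 E, -0.01303 N).
Azimuth = atan2(E, N) = atan2(+0.01870, -0.01303) = 124.9° ≈ 125°.

125°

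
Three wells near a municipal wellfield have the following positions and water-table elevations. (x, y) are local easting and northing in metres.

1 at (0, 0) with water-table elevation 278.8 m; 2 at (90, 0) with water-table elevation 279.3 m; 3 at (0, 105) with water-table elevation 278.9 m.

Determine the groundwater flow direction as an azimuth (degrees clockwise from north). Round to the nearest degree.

260°

∂h/∂x = (279.3 − 278.8) / (90 − 0) = +0.005556
∂h/∂y = (278.9 − 278.8) / (105 − 0) = +0.0009524
Flow direction (−∇h) has components (-0.005556 E, -0.0009524 N).
Azimuth = atan2(E, N) = atan2(-0.005556, -0.0009524) = 260.3° ≈ 260°.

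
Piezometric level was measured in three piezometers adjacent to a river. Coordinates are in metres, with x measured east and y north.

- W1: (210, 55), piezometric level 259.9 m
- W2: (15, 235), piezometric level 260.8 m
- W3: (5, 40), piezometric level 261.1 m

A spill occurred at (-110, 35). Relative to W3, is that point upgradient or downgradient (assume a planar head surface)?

With h = a·x + b·y + c and W1 as origin, the differences give:
  (-195)·a + 180·b = +0.9
  (-205)·a + (-15)·b = +1.2
Eliminate b (×(-15) and ×180, subtract): 39825·a = -229.50 → a = ∂h/∂x = -0.005763
Back-substitute: b = ∂h/∂y = -0.001243.
Head at (-110, 35) = 259.9 + (-0.005763)·(-320) + (-0.001243)·(-20) = 261.77 m.
That is higher than the 261.1 m at W3, so the point is upgradient.

upgradient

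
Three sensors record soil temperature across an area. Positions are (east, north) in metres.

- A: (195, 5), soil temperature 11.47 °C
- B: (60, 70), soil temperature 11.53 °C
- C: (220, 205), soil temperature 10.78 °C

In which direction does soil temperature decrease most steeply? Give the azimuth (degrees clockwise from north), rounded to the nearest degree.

Three-point gradient (reference A): Δ to B = (-135, 65, +0.06), Δ to C = (25, 200, -0.69).
∂T/∂x = -0.001986, ∂T/∂y = -0.003202 (det = -28625).
Steepest decrease is along −∇f: components (+0.001986 E, +0.003202 N).
Azimuth = atan2(+0.001986, +0.003202) = 31.8° ≈ 032°.

032°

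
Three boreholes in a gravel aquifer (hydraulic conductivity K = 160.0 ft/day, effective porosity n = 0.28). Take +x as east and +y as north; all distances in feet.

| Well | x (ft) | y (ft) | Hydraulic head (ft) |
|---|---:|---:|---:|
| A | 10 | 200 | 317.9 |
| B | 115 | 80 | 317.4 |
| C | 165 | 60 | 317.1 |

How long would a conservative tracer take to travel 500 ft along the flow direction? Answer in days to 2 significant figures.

Differences from A: to B (Δx, Δy, Δh) = (105, -120, -0.5); to C = (155, -140, -0.8).
Determinant of the coordinate differences = 105·(-140) − 155·(-120) = 3900.
∂h/∂x = [(-0.5)·(-140) − (-0.8)·(-120)] / 3900 = -0.006667
∂h/∂y = [105·(-0.8) − 155·(-0.5)] / 3900 = -0.001667
|∇h| = √(-0.006667² + -0.001667²) = 0.006872
Seepage velocity v = K·i/n = 160.0 × 0.006872 / 0.28 = 3.927 ft/day.
t = 500 / 3.927 = 127.3 days.

130 days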